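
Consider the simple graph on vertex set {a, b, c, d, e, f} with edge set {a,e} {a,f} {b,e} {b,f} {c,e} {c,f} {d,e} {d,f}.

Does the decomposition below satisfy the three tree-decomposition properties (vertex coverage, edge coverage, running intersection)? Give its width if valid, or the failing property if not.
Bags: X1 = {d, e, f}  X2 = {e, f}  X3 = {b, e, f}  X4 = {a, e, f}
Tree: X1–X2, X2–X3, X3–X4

A tree decomposition must satisfy three properties: every vertex lies in some bag; for every edge, both endpoints lie together in some bag; and for every vertex, the bags containing it form a connected subtree. Here vertex c appears in no bag, so the decomposition is invalid.

No — vertex c appears in no bag.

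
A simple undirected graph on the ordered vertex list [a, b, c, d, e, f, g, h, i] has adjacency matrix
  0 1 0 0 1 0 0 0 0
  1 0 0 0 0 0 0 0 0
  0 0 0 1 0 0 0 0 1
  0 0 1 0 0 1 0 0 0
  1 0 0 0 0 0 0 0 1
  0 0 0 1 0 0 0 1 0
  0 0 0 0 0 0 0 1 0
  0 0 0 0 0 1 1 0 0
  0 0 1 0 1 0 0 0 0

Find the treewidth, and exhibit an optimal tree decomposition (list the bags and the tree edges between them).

Each bag holds 2 vertices, so the decomposition has width 1, which upper-bounds the treewidth. Since G has at least one edge (e.g. g–h), it is not an edgeless graph, so tw(G) ≥ 1. Hence tw(G) = 1 exactly.

Treewidth 1.
One optimal decomposition is:
Bags: B1 = {g, h}  B2 = {f, h}  B3 = {d, f}  B4 = {c, d}  B5 = {c, i}  B6 = {e, i}  B7 = {a, e}  B8 = {a, b}
Tree: B1–B2, B2–B3, B3–B4, B4–B5, B5–B6, B6–B7, B7–B8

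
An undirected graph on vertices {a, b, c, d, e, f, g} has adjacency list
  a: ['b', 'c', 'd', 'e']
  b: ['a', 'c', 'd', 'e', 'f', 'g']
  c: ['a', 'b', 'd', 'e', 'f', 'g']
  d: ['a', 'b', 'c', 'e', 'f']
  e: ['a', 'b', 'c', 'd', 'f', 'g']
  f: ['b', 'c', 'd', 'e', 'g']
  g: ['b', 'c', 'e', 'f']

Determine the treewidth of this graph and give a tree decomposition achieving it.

Treewidth 4.
One optimal decomposition is:
Bags: B1 = {b, c, d, e, f}  B2 = {b, c, e, f, g}  B3 = {a, b, c, d, e}
Tree: B1–B2, B1–B3

The largest bag has 5 vertices, giving width 4; this decomposition certifies tw(G) ≤ 4. Conversely, {b, c, d, e, f} is a clique of size 5, and the vertices of any clique must share a bag in every tree decomposition; so some bag has ≥ 5 vertices and tw(G) ≥ 4. Hence tw(G) = 4 exactly.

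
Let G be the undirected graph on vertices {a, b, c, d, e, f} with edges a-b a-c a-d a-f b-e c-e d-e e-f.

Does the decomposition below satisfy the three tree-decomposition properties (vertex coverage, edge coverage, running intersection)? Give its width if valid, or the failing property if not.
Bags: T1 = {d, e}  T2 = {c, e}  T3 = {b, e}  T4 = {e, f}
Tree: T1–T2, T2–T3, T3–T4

No — vertex a appears in no bag.

A tree decomposition must satisfy three properties: every vertex lies in some bag; for every edge, both endpoints lie together in some bag; and for every vertex, the bags containing it form a connected subtree. Here vertex a appears in no bag, so the decomposition is invalid.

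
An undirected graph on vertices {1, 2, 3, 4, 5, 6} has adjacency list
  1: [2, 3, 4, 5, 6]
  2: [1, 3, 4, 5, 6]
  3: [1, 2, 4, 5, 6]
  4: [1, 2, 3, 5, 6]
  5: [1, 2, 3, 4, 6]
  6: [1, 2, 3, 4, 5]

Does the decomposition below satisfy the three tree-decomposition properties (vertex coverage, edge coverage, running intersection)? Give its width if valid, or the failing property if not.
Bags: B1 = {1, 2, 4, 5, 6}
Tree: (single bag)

No — vertex 3 appears in no bag.

A tree decomposition must satisfy three properties: every vertex lies in some bag; for every edge, both endpoints lie together in some bag; and for every vertex, the bags containing it form a connected subtree. Here vertex 3 appears in no bag, so the decomposition is invalid.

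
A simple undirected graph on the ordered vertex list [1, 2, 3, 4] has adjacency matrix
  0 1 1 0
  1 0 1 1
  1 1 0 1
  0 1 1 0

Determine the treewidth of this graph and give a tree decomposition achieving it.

Every bag has size at most 3, so the width is 3 − 1 = 2 and tw(G) ≤ 2. Conversely, {1, 2, 3} is a clique of size 3, and the vertices of any clique must share a bag in every tree decomposition; so some bag has ≥ 3 vertices and tw(G) ≥ 2. The upper and lower bounds meet at 2, so that is the treewidth.

Treewidth 2.
One optimal decomposition is:
Bags: B1 = {2, 3, 4}  B2 = {1, 2, 3}
Tree: B1–B2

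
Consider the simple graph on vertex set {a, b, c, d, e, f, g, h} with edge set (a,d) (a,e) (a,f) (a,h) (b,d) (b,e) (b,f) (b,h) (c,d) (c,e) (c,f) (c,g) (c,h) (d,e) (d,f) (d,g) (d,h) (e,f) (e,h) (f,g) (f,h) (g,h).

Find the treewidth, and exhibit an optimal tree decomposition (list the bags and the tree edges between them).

Treewidth 4.
Bags: B1 = {b, d, e, f, h}  B2 = {a, d, e, f, h}  B3 = {c, d, e, f, h}  B4 = {c, d, f, g, h}
Tree: B1–B2, B2–B3, B3–B4

Each bag holds 5 vertices, so the decomposition has width 4, which upper-bounds the treewidth. For the lower bound, the 5 vertices {c, d, f, g, h} are pairwise adjacent, and any tree decomposition puts a clique entirely inside one bag — forcing width ≥ 4. Therefore the treewidth is 4.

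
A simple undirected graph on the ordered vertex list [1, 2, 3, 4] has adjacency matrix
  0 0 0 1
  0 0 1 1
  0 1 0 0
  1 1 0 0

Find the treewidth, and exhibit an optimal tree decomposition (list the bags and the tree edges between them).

Treewidth 1.
Bags: B1 = {1, 4}  B2 = {2, 4}  B3 = {2, 3}
Tree: B1–B2, B2–B3

The largest bag has 2 vertices, giving width 1; this decomposition certifies tw(G) ≤ 1. G has an edge, so its treewidth is at least 1. Hence tw(G) = 1 exactly.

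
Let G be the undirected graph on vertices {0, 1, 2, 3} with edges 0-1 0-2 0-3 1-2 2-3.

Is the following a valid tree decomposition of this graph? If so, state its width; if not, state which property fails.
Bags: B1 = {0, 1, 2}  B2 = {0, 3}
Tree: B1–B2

A tree decomposition must satisfy three properties: every vertex lies in some bag; for every edge, both endpoints lie together in some bag; and for every vertex, the bags containing it form a connected subtree. Here edge (2,3) lies in no bag, so the decomposition is invalid.

No — edge (2,3) lies in no bag.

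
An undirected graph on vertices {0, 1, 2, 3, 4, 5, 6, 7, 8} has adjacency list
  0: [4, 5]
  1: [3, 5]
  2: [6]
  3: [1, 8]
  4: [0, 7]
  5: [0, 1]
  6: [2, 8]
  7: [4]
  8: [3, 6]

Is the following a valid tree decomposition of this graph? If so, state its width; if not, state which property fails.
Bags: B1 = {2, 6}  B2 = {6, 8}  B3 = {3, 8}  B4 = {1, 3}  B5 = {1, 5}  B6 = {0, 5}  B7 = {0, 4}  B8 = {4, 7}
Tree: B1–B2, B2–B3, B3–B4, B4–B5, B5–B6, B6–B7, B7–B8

Yes; width 1.

Checking the three conditions: (i) the bags cover all of {0, 1, 2, 3, 4, 5, 6, 7, 8}; (ii) for each edge, some bag contains both endpoints; (iii) the bags containing any fixed vertex form a subtree. All hold, so the decomposition is valid with width 2 − 1 = 1.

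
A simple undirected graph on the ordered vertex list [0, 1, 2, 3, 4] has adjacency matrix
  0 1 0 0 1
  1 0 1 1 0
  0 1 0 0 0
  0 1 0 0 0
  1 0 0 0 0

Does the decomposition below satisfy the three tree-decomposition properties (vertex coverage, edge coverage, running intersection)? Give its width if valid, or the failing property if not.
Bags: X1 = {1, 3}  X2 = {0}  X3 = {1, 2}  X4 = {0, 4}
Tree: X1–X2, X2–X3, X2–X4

No — edge (1,0) lies in no bag.

A tree decomposition must satisfy three properties: every vertex lies in some bag; for every edge, both endpoints lie together in some bag; and for every vertex, the bags containing it form a connected subtree. Here edge (1,0) lies in no bag, so the decomposition is invalid.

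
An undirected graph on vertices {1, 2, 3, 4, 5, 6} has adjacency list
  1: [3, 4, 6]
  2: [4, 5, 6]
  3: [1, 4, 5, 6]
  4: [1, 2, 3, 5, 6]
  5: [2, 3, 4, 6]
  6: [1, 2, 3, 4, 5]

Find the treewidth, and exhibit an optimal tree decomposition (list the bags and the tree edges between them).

Treewidth 3.
Bags: B1 = {2, 4, 5, 6}  B2 = {3, 4, 5, 6}  B3 = {1, 3, 4, 6}
Tree: B1–B2, B2–B3

Every bag has size at most 4, so the width is 4 − 1 = 3 and tw(G) ≤ 3. On the other hand G contains the 4-clique {2, 4, 5, 6}. A clique must lie in a single bag of any decomposition, so no decomposition can have width below 3. Hence tw(G) = 3 exactly.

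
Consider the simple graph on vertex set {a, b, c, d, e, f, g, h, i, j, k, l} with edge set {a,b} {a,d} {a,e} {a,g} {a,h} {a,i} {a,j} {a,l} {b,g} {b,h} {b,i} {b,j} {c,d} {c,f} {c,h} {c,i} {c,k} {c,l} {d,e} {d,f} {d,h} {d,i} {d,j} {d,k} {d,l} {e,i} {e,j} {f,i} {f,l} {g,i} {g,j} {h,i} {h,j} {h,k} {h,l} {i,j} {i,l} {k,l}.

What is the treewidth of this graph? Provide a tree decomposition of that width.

Treewidth 4.
Bags: B1 = {a, d, h, i, l}  B2 = {c, d, h, i, l}  B3 = {a, d, h, i, j}  B4 = {c, d, h, k, l}  B5 = {c, d, f, i, l}  B6 = {a, d, e, i, j}  B7 = {a, b, h, i, j}  B8 = {a, b, g, i, j}
Tree: B1–B2, B1–B3, B2–B4, B2–B5, B3–B6, B3–B7, B7–B8

The largest bag has 5 vertices, giving width 4; this decomposition certifies tw(G) ≤ 4. On the other hand G contains the 5-clique {c, d, h, k, l}. A clique must lie in a single bag of any decomposition, so no decomposition can have width below 4. Hence tw(G) = 4 exactly.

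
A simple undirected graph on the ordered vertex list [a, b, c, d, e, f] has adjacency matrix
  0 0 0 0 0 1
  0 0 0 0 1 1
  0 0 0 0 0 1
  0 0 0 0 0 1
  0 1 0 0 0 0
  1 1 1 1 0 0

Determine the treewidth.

1

A width-1 tree decomposition is:
Bags: B1 = {c, f}  B2 = {b, f}  B3 = {a, f}  B4 = {d, f}  B5 = {b, e}
Tree: B1–B2, B2–B3, B1–B4, B2–B5
The largest bag has 2 vertices, giving width 1; this decomposition certifies tw(G) ≤ 1. Since G has at least one edge (e.g. f–c), it is not an edgeless graph, so tw(G) ≥ 1. Hence tw(G) = 1 exactly.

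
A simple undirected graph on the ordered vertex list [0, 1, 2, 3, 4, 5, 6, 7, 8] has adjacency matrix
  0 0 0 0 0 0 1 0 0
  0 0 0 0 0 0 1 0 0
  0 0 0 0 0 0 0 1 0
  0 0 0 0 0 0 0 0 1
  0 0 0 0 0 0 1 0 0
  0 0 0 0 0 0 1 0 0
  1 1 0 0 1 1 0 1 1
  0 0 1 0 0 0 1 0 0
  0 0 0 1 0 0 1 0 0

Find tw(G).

A width-1 tree decomposition is:
Bags: B1 = {5, 6}  B2 = {6, 7}  B3 = {1, 6}  B4 = {2, 7}  B5 = {0, 6}  B6 = {6, 8}  B7 = {3, 8}  B8 = {4, 6}
Tree: B1–B2, B2–B3, B2–B4, B2–B5, B2–B6, B6–B7, B5–B8
The largest bag has 2 vertices, giving width 1; this decomposition certifies tw(G) ≤ 1. Any graph with an edge has treewidth ≥ 1, and G has the edge 6–5. Hence tw(G) = 1 exactly.

1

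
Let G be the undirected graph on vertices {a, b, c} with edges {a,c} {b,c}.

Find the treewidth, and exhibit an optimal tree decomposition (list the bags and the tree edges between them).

Treewidth 1.
One such decomposition:
Bags: B1 = {a, c}  B2 = {b, c}
Tree: B1–B2

Every bag has size at most 2, so the width is 2 − 1 = 1 and tw(G) ≤ 1. Any graph with an edge has treewidth ≥ 1, and G has the edge a–c. Combining the bounds, tw(G) = 1.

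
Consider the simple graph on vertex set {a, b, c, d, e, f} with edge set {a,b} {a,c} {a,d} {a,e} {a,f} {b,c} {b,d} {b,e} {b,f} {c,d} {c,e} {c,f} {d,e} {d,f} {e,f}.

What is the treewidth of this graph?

5

A width-5 tree decomposition is:
Bags: B1 = {a, b, c, d, e, f}
Tree: (single bag)
With just one bag of size 6, the width is 6 − 1 = 5, so tw(G) ≤ 5. For the lower bound, the 6 vertices {a, b, c, d, e, f} are pairwise adjacent, and any tree decomposition puts a clique entirely inside one bag — forcing width ≥ 5. Hence tw(G) = 5 exactly.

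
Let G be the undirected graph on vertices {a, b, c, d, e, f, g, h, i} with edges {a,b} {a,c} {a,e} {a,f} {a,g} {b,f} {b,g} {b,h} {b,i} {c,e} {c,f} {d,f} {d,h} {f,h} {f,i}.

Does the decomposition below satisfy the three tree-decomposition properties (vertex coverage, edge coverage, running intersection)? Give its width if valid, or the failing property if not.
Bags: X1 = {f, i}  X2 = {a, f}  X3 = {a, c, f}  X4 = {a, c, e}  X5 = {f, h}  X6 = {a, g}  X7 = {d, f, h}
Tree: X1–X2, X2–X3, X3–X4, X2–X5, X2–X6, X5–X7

No — vertex b appears in no bag.

A tree decomposition must satisfy three properties: every vertex lies in some bag; for every edge, both endpoints lie together in some bag; and for every vertex, the bags containing it form a connected subtree. Here vertex b appears in no bag, so the decomposition is invalid.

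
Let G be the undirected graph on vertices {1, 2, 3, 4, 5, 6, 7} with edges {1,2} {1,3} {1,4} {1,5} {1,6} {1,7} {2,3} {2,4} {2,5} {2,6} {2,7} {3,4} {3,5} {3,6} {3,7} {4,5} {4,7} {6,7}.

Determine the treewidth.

4

A width-4 tree decomposition is:
Bags: B1 = {1, 2, 3, 4, 5}  B2 = {1, 2, 3, 4, 7}  B3 = {1, 2, 3, 6, 7}
Tree: B1–B2, B2–B3
Each bag holds 5 vertices, so the decomposition has width 4, which upper-bounds the treewidth. Conversely, {1, 2, 3, 4, 5} is a clique of size 5, and the vertices of any clique must share a bag in every tree decomposition; so some bag has ≥ 5 vertices and tw(G) ≥ 4. Therefore the treewidth is 4.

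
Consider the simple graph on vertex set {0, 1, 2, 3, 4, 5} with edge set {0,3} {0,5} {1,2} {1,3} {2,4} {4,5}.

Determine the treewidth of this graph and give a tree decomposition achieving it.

Treewidth 2.
Bags: B1 = {1, 2, 4}  B2 = {1, 3, 4}  B3 = {0, 3, 4}  B4 = {0, 4, 5}
Tree: B1–B2, B2–B3, B3–B4

The largest bag has 3 vertices, giving width 2; this decomposition certifies tw(G) ≤ 2. Since 4–2–1–3–0–5–4 is a cycle in G, G is not acyclic. Forests are exactly the graphs of treewidth ≤ 1, so tw(G) ≥ 2. Hence tw(G) = 2 exactly.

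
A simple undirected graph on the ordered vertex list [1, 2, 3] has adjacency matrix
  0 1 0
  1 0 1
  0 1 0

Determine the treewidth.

A width-1 tree decomposition is:
Bags: B1 = {1, 2}  B2 = {2, 3}
Tree: B1–B2
Every bag has size at most 2, so the width is 2 − 1 = 1 and tw(G) ≤ 1. G has an edge, so its treewidth is at least 1. Therefore the treewidth is 1.

1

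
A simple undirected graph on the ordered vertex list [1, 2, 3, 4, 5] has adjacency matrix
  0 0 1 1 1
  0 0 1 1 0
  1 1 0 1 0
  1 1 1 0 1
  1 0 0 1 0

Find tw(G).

A width-2 tree decomposition is:
Bags: B1 = {1, 4, 5}  B2 = {1, 3, 4}  B3 = {2, 3, 4}
Tree: B1–B2, B2–B3
Every bag has size at most 3, so the width is 3 − 1 = 2 and tw(G) ≤ 2. For the lower bound, the 3 vertices {1, 3, 4} are pairwise adjacent, and any tree decomposition puts a clique entirely inside one bag — forcing width ≥ 2. Therefore the treewidth is 2.

2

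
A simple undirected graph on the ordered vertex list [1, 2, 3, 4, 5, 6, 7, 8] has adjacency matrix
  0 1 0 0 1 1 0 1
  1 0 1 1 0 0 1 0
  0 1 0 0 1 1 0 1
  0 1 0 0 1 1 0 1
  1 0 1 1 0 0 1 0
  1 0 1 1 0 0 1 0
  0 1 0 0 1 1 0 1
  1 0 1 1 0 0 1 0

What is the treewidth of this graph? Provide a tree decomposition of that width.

Treewidth 4.
Bags: B1 = {2, 5, 6, 7, 8}  B2 = {2, 3, 5, 6, 8}  B3 = {2, 4, 5, 6, 8}  B4 = {1, 2, 5, 6, 8}
Tree: B1–B2, B2–B3, B3–B4

Each bag holds 5 vertices, so the decomposition has width 4, which upper-bounds the treewidth. For the lower bound: the 5 vertex sets {5,7}, {2,3}, {4,6}, {8}, {1} are disjoint, each induces a connected subgraph, and every pair is joined by at least one edge of G. Contracting each set to a single vertex therefore yields K_{5} as a minor, and since treewidth is minor-monotone, tw(G) ≥ tw(K_{5}) = 4. Hence tw(G) = 4 exactly.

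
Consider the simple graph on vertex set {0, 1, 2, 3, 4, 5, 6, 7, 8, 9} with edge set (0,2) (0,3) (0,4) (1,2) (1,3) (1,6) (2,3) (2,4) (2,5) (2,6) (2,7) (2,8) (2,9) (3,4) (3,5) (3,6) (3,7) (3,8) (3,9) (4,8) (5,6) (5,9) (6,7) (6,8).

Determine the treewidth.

3

A width-3 tree decomposition is:
Bags: B1 = {2, 3, 5, 6}  B2 = {2, 3, 6, 8}  B3 = {2, 3, 4, 8}  B4 = {2, 3, 5, 9}  B5 = {0, 2, 3, 4}  B6 = {1, 2, 3, 6}  B7 = {2, 3, 6, 7}
Tree: B1–B2, B2–B3, B1–B4, B3–B5, B1–B6, B1–B7
Each bag holds 4 vertices, so the decomposition has width 3, which upper-bounds the treewidth. On the other hand G contains the 4-clique {0, 2, 3, 4}. A clique must lie in a single bag of any decomposition, so no decomposition can have width below 3. Therefore the treewidth is 3.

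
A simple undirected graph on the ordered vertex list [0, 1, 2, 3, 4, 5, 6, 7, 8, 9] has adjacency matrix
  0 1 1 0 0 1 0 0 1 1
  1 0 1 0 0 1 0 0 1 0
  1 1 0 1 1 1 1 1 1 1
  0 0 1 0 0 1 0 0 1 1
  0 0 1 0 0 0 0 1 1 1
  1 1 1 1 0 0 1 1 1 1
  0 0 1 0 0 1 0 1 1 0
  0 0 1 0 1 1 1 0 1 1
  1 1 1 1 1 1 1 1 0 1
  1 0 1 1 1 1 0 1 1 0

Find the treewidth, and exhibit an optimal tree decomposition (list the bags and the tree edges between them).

Treewidth 4.
Bags: B1 = {0, 2, 5, 8, 9}  B2 = {2, 5, 7, 8, 9}  B3 = {2, 5, 6, 7, 8}  B4 = {0, 1, 2, 5, 8}  B5 = {2, 3, 5, 8, 9}  B6 = {2, 4, 7, 8, 9}
Tree: B1–B2, B2–B3, B1–B4, B1–B5, B2–B6

Every bag has size at most 5, so the width is 5 − 1 = 4 and tw(G) ≤ 4. On the other hand G contains the 5-clique {2, 4, 7, 8, 9}. A clique must lie in a single bag of any decomposition, so no decomposition can have width below 4. Hence tw(G) = 4 exactly.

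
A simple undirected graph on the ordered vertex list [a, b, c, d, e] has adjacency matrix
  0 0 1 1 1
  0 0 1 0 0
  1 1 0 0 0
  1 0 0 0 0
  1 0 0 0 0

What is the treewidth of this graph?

A width-1 tree decomposition is:
Bags: B1 = {b, c}  B2 = {a, c}  B3 = {a, e}  B4 = {a, d}
Tree: B1–B2, B2–B3, B3–B4
Each bag holds 2 vertices, so the decomposition has width 1, which upper-bounds the treewidth. Since G has at least one edge (e.g. b–c), it is not an edgeless graph, so tw(G) ≥ 1. The upper and lower bounds meet at 1, so that is the treewidth.

1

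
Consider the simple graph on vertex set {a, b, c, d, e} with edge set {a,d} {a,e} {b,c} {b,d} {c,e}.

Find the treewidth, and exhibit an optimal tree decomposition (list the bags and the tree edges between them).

Treewidth 2.
One such decomposition:
Bags: B1 = {a, d, e}  B2 = {b, d, e}  B3 = {b, c, e}
Tree: B1–B2, B2–B3

Each bag holds 3 vertices, so the decomposition has width 2, which upper-bounds the treewidth. For the lower bound, G contains the cycle e–a–d–b–c–e, so G is not a forest; only forests have treewidth ≤ 1, hence tw(G) ≥ 2. The upper and lower bounds meet at 2, so that is the treewidth.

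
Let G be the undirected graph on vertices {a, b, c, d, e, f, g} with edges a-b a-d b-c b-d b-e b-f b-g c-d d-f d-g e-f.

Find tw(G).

2

A width-2 tree decomposition is:
Bags: B1 = {b, d, f}  B2 = {b, c, d}  B3 = {a, b, d}  B4 = {b, e, f}  B5 = {b, d, g}
Tree: B1–B2, B2–B3, B1–B4, B1–B5
Each bag holds 3 vertices, so the decomposition has width 2, which upper-bounds the treewidth. On the other hand G contains the 3-clique {b, d, g}. A clique must lie in a single bag of any decomposition, so no decomposition can have width below 2. Hence tw(G) = 2 exactly.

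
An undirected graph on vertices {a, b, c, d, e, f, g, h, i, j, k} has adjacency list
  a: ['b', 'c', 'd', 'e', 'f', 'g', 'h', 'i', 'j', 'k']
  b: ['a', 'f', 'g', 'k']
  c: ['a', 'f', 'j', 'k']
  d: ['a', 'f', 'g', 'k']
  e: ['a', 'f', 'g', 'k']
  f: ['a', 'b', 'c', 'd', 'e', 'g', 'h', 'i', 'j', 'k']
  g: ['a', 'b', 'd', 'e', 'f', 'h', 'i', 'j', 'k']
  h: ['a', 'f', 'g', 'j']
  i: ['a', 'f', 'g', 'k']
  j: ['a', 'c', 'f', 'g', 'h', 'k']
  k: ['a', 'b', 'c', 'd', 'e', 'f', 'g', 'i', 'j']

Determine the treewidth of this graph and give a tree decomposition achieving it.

Each bag holds 5 vertices, so the decomposition has width 4, which upper-bounds the treewidth. Conversely, {a, f, g, h, j} is a clique of size 5, and the vertices of any clique must share a bag in every tree decomposition; so some bag has ≥ 5 vertices and tw(G) ≥ 4. Hence tw(G) = 4 exactly.

Treewidth 4.
Bags: B1 = {a, f, g, j, k}  B2 = {a, f, g, h, j}  B3 = {a, c, f, j, k}  B4 = {a, f, g, i, k}  B5 = {a, b, f, g, k}  B6 = {a, e, f, g, k}  B7 = {a, d, f, g, k}
Tree: B1–B2, B1–B3, B1–B4, B1–B5, B4–B6, B6–B7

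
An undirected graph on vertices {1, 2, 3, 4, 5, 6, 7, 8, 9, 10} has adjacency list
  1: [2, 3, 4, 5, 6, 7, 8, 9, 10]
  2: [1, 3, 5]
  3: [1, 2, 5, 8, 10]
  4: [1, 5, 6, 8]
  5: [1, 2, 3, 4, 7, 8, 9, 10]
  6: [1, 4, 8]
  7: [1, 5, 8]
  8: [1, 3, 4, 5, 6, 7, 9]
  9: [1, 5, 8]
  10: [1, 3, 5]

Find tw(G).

A width-3 tree decomposition is:
Bags: B1 = {1, 3, 5, 8}  B2 = {1, 5, 7, 8}  B3 = {1, 3, 5, 10}  B4 = {1, 4, 5, 8}  B5 = {1, 2, 3, 5}  B6 = {1, 4, 6, 8}  B7 = {1, 5, 8, 9}
Tree: B1–B2, B1–B3, B1–B4, B3–B5, B4–B6, B2–B7
Each bag holds 4 vertices, so the decomposition has width 3, which upper-bounds the treewidth. For the lower bound, the 4 vertices {1, 5, 8, 9} are pairwise adjacent, and any tree decomposition puts a clique entirely inside one bag — forcing width ≥ 3. Combining the bounds, tw(G) = 3.

3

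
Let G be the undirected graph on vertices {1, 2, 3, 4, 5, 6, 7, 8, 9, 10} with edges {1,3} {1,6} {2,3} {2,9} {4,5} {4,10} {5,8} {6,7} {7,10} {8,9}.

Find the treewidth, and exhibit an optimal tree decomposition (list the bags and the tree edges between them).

Each bag holds 3 vertices, so the decomposition has width 2, which upper-bounds the treewidth. The edges 8–5–4–10–7–6–1–3–2–9–8 form a cycle, so G is not a tree and its treewidth is at least 2. Hence tw(G) = 2 exactly.

Treewidth 2.
One optimal decomposition is:
Bags: B1 = {4, 5, 8}  B2 = {4, 8, 10}  B3 = {7, 8, 10}  B4 = {6, 7, 8}  B5 = {1, 6, 8}  B6 = {1, 3, 8}  B7 = {2, 3, 8}  B8 = {2, 8, 9}
Tree: B1–B2, B2–B3, B3–B4, B4–B5, B5–B6, B6–B7, B7–B8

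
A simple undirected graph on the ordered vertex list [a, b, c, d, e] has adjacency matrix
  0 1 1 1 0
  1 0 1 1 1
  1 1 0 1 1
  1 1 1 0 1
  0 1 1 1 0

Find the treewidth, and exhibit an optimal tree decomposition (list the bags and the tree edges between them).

Treewidth 3.
One optimal decomposition is:
Bags: B1 = {b, c, d, e}  B2 = {a, b, c, d}
Tree: B1–B2

The largest bag has 4 vertices, giving width 3; this decomposition certifies tw(G) ≤ 3. For the lower bound, the 4 vertices {b, c, d, e} are pairwise adjacent, and any tree decomposition puts a clique entirely inside one bag — forcing width ≥ 3. Hence tw(G) = 3 exactly.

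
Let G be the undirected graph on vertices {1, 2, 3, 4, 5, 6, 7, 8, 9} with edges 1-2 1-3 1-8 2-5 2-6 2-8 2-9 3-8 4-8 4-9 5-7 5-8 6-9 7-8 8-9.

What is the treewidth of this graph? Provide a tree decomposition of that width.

Each bag holds 3 vertices, so the decomposition has width 2, which upper-bounds the treewidth. Conversely, {1, 2, 8} is a clique of size 3, and the vertices of any clique must share a bag in every tree decomposition; so some bag has ≥ 3 vertices and tw(G) ≥ 2. Therefore the treewidth is 2.

Treewidth 2.
One such decomposition:
Bags: B1 = {1, 2, 8}  B2 = {2, 8, 9}  B3 = {2, 5, 8}  B4 = {2, 6, 9}  B5 = {4, 8, 9}  B6 = {5, 7, 8}  B7 = {1, 3, 8}
Tree: B1–B2, B2–B3, B2–B4, B2–B5, B3–B6, B1–B7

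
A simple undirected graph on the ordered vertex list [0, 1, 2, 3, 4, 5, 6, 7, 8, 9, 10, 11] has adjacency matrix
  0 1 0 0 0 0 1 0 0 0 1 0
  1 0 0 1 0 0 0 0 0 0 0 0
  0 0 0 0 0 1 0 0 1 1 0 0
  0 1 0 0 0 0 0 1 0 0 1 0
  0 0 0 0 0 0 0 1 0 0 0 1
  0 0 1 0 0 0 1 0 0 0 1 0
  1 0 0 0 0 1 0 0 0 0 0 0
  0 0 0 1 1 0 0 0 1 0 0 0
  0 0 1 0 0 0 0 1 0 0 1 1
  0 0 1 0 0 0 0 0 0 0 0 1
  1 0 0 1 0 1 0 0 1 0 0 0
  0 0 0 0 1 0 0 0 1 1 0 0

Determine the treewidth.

A width-3 tree decomposition is:
Bags: B1 = {0, 1, 3, 6}  B2 = {0, 3, 6, 10}  B3 = {3, 5, 6, 10}  B4 = {3, 5, 7, 10}  B5 = {5, 7, 8, 10}  B6 = {2, 5, 7, 8}  B7 = {2, 4, 7, 8}  B8 = {2, 4, 8, 11}  B9 = {2, 4, 9, 11}
Tree: B1–B2, B2–B3, B3–B4, B4–B5, B5–B6, B6–B7, B7–B8, B8–B9
Every bag has size at most 4, so the width is 4 − 1 = 3 and tw(G) ≤ 3. For the lower bound: the 4 vertex sets {0,1,6}, {3}, {10}, {2,5,7,8} are disjoint, each induces a connected subgraph, and every pair is joined by at least one edge of G. Contracting each set to a single vertex therefore yields K_{4} as a minor, and since treewidth is minor-monotone, tw(G) ≥ tw(K_{4}) = 3. Therefore the treewidth is 3.

3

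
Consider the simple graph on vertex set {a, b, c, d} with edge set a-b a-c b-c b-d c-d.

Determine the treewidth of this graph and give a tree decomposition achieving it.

Treewidth 2.
One such decomposition:
Bags: B1 = {a, b, c}  B2 = {b, c, d}
Tree: B1–B2

Each bag holds 3 vertices, so the decomposition has width 2, which upper-bounds the treewidth. On the other hand G contains the 3-clique {b, c, d}. A clique must lie in a single bag of any decomposition, so no decomposition can have width below 2. Combining the bounds, tw(G) = 2.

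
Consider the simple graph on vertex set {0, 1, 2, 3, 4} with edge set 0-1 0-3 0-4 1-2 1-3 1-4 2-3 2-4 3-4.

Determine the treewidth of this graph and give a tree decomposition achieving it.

Treewidth 3.
One such decomposition:
Bags: B1 = {0, 1, 3, 4}  B2 = {1, 2, 3, 4}
Tree: B1–B2

The largest bag has 4 vertices, giving width 3; this decomposition certifies tw(G) ≤ 3. On the other hand G contains the 4-clique {0, 1, 3, 4}. A clique must lie in a single bag of any decomposition, so no decomposition can have width below 3. The upper and lower bounds meet at 3, so that is the treewidth.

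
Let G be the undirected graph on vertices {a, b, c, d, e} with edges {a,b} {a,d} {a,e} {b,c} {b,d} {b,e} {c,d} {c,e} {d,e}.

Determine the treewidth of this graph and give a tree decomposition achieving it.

The largest bag has 4 vertices, giving width 3; this decomposition certifies tw(G) ≤ 3. On the other hand G contains the 4-clique {b, c, d, e}. A clique must lie in a single bag of any decomposition, so no decomposition can have width below 3. Hence tw(G) = 3 exactly.

Treewidth 3.
One such decomposition:
Bags: B1 = {a, b, d, e}  B2 = {b, c, d, e}
Tree: B1–B2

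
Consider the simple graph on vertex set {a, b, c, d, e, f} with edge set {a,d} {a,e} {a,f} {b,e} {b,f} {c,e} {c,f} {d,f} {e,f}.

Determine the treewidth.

A width-2 tree decomposition is:
Bags: B1 = {a, e, f}  B2 = {c, e, f}  B3 = {a, d, f}  B4 = {b, e, f}
Tree: B1–B2, B1–B3, B1–B4
Every bag has size at most 3, so the width is 3 − 1 = 2 and tw(G) ≤ 2. On the other hand G contains the 3-clique {a, d, f}. A clique must lie in a single bag of any decomposition, so no decomposition can have width below 2. Combining the bounds, tw(G) = 2.

2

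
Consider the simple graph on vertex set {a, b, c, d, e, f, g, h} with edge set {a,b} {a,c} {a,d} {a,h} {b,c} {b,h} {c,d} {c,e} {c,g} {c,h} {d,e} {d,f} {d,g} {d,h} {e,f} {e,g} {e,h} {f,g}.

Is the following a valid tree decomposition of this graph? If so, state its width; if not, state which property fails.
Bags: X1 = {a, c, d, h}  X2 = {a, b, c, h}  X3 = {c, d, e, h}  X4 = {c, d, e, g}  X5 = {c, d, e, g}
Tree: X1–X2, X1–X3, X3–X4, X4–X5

No — vertex f appears in no bag.

A tree decomposition must satisfy three properties: every vertex lies in some bag; for every edge, both endpoints lie together in some bag; and for every vertex, the bags containing it form a connected subtree. Here vertex f appears in no bag, so the decomposition is invalid.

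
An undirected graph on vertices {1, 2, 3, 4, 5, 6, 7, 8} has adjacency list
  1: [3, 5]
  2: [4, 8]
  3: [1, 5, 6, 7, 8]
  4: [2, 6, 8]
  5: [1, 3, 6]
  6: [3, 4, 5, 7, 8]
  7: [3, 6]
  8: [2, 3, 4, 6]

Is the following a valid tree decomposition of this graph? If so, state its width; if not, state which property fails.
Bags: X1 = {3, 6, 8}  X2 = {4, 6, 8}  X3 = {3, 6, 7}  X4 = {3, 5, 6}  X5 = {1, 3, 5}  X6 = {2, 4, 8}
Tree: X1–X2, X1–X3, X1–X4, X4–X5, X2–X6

Checking the three conditions: (i) the bags cover all of {1, 2, 3, 4, 5, 6, 7, 8}; (ii) for each edge, some bag contains both endpoints; (iii) the bags containing any fixed vertex form a subtree. All hold, so the decomposition is valid with width 3 − 1 = 2.

Yes; width 2.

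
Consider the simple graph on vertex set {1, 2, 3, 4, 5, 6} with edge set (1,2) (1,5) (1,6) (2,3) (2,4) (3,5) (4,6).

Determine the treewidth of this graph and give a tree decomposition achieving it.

Treewidth 2.
One optimal decomposition is:
Bags: B1 = {2, 3, 5}  B2 = {1, 2, 5}  B3 = {1, 2, 4}  B4 = {1, 4, 6}
Tree: B1–B2, B2–B3, B3–B4

Every bag has size at most 3, so the width is 3 − 1 = 2 and tw(G) ≤ 2. Since 3–5–1–2–3 is a cycle in G, G is not acyclic. Forests are exactly the graphs of treewidth ≤ 1, so tw(G) ≥ 2. Therefore the treewidth is 2.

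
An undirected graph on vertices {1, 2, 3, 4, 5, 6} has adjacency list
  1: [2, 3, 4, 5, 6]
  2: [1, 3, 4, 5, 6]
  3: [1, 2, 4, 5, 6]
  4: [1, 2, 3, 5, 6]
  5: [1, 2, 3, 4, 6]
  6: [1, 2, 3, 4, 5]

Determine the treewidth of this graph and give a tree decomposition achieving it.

With just one bag of size 6, the width is 6 − 1 = 5, so tw(G) ≤ 5. For the lower bound, the 6 vertices {1, 2, 3, 4, 5, 6} are pairwise adjacent, and any tree decomposition puts a clique entirely inside one bag — forcing width ≥ 5. Hence tw(G) = 5 exactly.

Treewidth 5.
Bags: B1 = {1, 2, 3, 4, 5, 6}
Tree: (single bag)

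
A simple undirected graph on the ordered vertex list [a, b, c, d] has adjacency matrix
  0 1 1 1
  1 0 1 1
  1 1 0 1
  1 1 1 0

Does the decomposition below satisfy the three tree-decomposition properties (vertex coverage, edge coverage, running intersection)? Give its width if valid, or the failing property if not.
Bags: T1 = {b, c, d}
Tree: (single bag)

A tree decomposition must satisfy three properties: every vertex lies in some bag; for every edge, both endpoints lie together in some bag; and for every vertex, the bags containing it form a connected subtree. Here vertex a appears in no bag, so the decomposition is invalid.

No — vertex a appears in no bag.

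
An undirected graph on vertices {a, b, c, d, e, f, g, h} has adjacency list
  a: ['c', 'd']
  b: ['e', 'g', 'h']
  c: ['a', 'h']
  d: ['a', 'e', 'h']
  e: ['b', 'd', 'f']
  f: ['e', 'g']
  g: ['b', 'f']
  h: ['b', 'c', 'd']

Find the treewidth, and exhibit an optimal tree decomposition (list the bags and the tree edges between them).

Each bag holds 3 vertices, so the decomposition has width 2, which upper-bounds the treewidth. For the lower bound, G contains the cycle g–f–e–b–g, so G is not a forest; only forests have treewidth ≤ 1, hence tw(G) ≥ 2. Therefore the treewidth is 2.

Treewidth 2.
Bags: B1 = {b, f, g}  B2 = {b, e, f}  B3 = {b, e, h}  B4 = {d, e, h}  B5 = {c, d, h}  B6 = {a, c, d}
Tree: B1–B2, B2–B3, B3–B4, B4–B5, B5–B6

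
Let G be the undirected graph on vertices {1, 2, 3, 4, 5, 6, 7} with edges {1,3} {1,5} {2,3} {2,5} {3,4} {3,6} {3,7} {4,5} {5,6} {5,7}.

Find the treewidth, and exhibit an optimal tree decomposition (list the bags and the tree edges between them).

Treewidth 2.
One optimal decomposition is:
Bags: B1 = {3, 5, 6}  B2 = {1, 3, 5}  B3 = {3, 5, 7}  B4 = {3, 4, 5}  B5 = {2, 3, 5}
Tree: B1–B2, B2–B3, B3–B4, B4–B5

Every bag has size at most 3, so the width is 3 − 1 = 2 and tw(G) ≤ 2. Since 3–6–5–1–3 is a cycle in G, G is not acyclic. Forests are exactly the graphs of treewidth ≤ 1, so tw(G) ≥ 2. The upper and lower bounds meet at 2, so that is the treewidth.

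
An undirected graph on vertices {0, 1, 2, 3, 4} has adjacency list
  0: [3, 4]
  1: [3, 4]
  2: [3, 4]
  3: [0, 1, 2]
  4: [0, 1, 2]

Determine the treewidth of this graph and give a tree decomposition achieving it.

Treewidth 2.
One optimal decomposition is:
Bags: B1 = {2, 3, 4}  B2 = {1, 3, 4}  B3 = {0, 3, 4}
Tree: B1–B2, B2–B3

Every bag has size at most 3, so the width is 3 − 1 = 2 and tw(G) ≤ 2. The edges 4–2–3–1–4 form a cycle, so G is not a tree and its treewidth is at least 2. Combining the bounds, tw(G) = 2.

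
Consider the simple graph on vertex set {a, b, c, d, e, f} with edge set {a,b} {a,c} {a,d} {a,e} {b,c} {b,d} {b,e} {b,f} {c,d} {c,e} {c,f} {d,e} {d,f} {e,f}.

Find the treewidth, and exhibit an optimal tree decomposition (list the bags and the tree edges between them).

Every bag has size at most 5, so the width is 5 − 1 = 4 and tw(G) ≤ 4. Conversely, {b, c, d, e, f} is a clique of size 5, and the vertices of any clique must share a bag in every tree decomposition; so some bag has ≥ 5 vertices and tw(G) ≥ 4. The upper and lower bounds meet at 4, so that is the treewidth.

Treewidth 4.
One such decomposition:
Bags: B1 = {b, c, d, e, f}  B2 = {a, b, c, d, e}
Tree: B1–B2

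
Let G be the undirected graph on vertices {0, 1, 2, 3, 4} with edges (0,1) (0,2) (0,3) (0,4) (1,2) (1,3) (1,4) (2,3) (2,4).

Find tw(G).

3

A width-3 tree decomposition is:
Bags: B1 = {0, 1, 2, 4}  B2 = {0, 1, 2, 3}
Tree: B1–B2
Each bag holds 4 vertices, so the decomposition has width 3, which upper-bounds the treewidth. On the other hand G contains the 4-clique {0, 1, 2, 3}. A clique must lie in a single bag of any decomposition, so no decomposition can have width below 3. Therefore the treewidth is 3.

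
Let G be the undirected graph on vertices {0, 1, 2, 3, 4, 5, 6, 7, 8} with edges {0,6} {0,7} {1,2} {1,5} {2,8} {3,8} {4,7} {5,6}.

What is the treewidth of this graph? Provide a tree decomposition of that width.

The largest bag has 2 vertices, giving width 1; this decomposition certifies tw(G) ≤ 1. Since G has at least one edge (e.g. 3–8), it is not an edgeless graph, so tw(G) ≥ 1. Therefore the treewidth is 1.

Treewidth 1.
One such decomposition:
Bags: B1 = {3, 8}  B2 = {2, 8}  B3 = {1, 2}  B4 = {1, 5}  B5 = {5, 6}  B6 = {0, 6}  B7 = {0, 7}  B8 = {4, 7}
Tree: B1–B2, B2–B3, B3–B4, B4–B5, B5–B6, B6–B7, B7–B8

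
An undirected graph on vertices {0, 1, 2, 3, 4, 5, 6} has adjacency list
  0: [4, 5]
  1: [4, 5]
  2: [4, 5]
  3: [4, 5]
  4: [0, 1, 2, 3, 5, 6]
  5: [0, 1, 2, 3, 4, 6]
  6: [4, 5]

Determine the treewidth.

A width-2 tree decomposition is:
Bags: B1 = {2, 4, 5}  B2 = {4, 5, 6}  B3 = {3, 4, 5}  B4 = {0, 4, 5}  B5 = {1, 4, 5}
Tree: B1–B2, B1–B3, B2–B4, B2–B5
Each bag holds 3 vertices, so the decomposition has width 2, which upper-bounds the treewidth. For the lower bound, the 3 vertices {0, 4, 5} are pairwise adjacent, and any tree decomposition puts a clique entirely inside one bag — forcing width ≥ 2. Therefore the treewidth is 2.

2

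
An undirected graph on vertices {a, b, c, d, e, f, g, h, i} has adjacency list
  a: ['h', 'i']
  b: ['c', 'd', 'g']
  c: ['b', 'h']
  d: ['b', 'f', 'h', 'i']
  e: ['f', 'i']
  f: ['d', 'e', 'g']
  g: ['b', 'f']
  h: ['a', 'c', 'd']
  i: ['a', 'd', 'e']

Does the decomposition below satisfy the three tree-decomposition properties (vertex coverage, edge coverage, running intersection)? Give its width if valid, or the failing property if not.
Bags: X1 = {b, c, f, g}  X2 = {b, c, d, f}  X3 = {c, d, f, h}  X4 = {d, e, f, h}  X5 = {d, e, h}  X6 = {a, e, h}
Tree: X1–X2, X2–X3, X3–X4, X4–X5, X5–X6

A tree decomposition must satisfy three properties: every vertex lies in some bag; for every edge, both endpoints lie together in some bag; and for every vertex, the bags containing it form a connected subtree. Here vertex i appears in no bag, so the decomposition is invalid.

No — vertex i appears in no bag.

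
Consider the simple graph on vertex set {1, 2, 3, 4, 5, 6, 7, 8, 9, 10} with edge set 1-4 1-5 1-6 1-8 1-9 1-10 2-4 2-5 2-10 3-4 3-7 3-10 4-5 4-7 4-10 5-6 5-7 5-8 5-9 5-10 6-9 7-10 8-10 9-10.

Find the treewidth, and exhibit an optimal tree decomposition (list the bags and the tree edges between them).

The largest bag has 4 vertices, giving width 3; this decomposition certifies tw(G) ≤ 3. Conversely, {3, 4, 7, 10} is a clique of size 4, and the vertices of any clique must share a bag in every tree decomposition; so some bag has ≥ 4 vertices and tw(G) ≥ 3. Hence tw(G) = 3 exactly.

Treewidth 3.
Bags: B1 = {1, 4, 5, 10}  B2 = {1, 5, 9, 10}  B3 = {4, 5, 7, 10}  B4 = {3, 4, 7, 10}  B5 = {1, 5, 8, 10}  B6 = {1, 5, 6, 9}  B7 = {2, 4, 5, 10}
Tree: B1–B2, B1–B3, B3–B4, B1–B5, B2–B6, B1–B7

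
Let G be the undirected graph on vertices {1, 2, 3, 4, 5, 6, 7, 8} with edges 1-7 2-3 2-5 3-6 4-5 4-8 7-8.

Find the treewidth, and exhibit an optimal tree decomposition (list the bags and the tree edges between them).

Every bag has size at most 2, so the width is 2 − 1 = 1 and tw(G) ≤ 1. G has an edge, so its treewidth is at least 1. Hence tw(G) = 1 exactly.

Treewidth 1.
One optimal decomposition is:
Bags: B1 = {3, 6}  B2 = {2, 3}  B3 = {2, 5}  B4 = {4, 5}  B5 = {4, 8}  B6 = {7, 8}  B7 = {1, 7}
Tree: B1–B2, B2–B3, B3–B4, B4–B5, B5–B6, B6–B7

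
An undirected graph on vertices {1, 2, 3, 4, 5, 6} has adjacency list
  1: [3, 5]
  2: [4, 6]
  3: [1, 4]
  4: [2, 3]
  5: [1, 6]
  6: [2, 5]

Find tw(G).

2

A width-2 tree decomposition is:
Bags: B1 = {2, 4, 6}  B2 = {4, 5, 6}  B3 = {1, 4, 5}  B4 = {1, 3, 4}
Tree: B1–B2, B2–B3, B3–B4
Each bag holds 3 vertices, so the decomposition has width 2, which upper-bounds the treewidth. Since 4–2–6–5–1–3–4 is a cycle in G, G is not acyclic. Forests are exactly the graphs of treewidth ≤ 1, so tw(G) ≥ 2. Therefore the treewidth is 2.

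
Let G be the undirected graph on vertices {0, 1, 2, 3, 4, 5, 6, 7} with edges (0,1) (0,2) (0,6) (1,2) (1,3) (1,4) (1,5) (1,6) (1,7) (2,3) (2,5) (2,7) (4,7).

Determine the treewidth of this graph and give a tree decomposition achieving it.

Treewidth 2.
One optimal decomposition is:
Bags: B1 = {1, 2, 5}  B2 = {1, 2, 3}  B3 = {1, 2, 7}  B4 = {0, 1, 2}  B5 = {1, 4, 7}  B6 = {0, 1, 6}
Tree: B1–B2, B1–B3, B1–B4, B3–B5, B4–B6

The largest bag has 3 vertices, giving width 2; this decomposition certifies tw(G) ≤ 2. Conversely, {0, 1, 2} is a clique of size 3, and the vertices of any clique must share a bag in every tree decomposition; so some bag has ≥ 3 vertices and tw(G) ≥ 2. Combining the bounds, tw(G) = 2.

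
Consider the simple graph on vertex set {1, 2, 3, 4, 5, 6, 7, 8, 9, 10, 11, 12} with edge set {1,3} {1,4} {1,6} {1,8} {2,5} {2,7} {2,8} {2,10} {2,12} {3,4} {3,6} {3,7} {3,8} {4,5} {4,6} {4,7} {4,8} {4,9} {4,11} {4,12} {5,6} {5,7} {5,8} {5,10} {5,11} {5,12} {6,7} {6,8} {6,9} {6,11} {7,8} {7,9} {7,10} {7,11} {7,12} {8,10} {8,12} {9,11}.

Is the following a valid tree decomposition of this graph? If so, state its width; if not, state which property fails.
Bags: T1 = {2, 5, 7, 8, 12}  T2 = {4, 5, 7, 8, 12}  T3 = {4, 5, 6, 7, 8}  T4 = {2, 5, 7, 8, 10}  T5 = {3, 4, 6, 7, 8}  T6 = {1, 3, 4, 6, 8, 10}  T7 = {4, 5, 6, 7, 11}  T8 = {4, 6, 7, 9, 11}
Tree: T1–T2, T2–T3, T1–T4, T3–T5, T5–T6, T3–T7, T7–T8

No — bags containing vertex 10 are not connected in the tree.

A tree decomposition must satisfy three properties: every vertex lies in some bag; for every edge, both endpoints lie together in some bag; and for every vertex, the bags containing it form a connected subtree. Here bags containing vertex 10 are not connected in the tree, so the decomposition is invalid.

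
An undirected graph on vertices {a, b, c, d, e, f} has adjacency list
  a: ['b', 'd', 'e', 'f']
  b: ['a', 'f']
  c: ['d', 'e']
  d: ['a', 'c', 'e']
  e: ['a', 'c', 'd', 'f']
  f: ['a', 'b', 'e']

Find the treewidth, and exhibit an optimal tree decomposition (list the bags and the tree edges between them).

Each bag holds 3 vertices, so the decomposition has width 2, which upper-bounds the treewidth. For the lower bound, the 3 vertices {c, d, e} are pairwise adjacent, and any tree decomposition puts a clique entirely inside one bag — forcing width ≥ 2. Therefore the treewidth is 2.

Treewidth 2.
One such decomposition:
Bags: B1 = {a, e, f}  B2 = {a, b, f}  B3 = {a, d, e}  B4 = {c, d, e}
Tree: B1–B2, B1–B3, B3–B4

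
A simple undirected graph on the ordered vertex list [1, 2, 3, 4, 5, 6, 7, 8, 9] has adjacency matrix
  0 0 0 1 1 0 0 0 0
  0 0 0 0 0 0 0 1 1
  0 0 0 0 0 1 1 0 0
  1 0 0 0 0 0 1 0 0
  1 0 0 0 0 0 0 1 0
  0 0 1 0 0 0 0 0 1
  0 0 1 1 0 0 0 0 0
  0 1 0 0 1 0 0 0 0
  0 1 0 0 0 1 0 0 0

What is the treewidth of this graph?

2

A width-2 tree decomposition is:
Bags: B1 = {1, 4, 7}  B2 = {1, 5, 7}  B3 = {5, 7, 8}  B4 = {2, 7, 8}  B5 = {2, 7, 9}  B6 = {6, 7, 9}  B7 = {3, 6, 7}
Tree: B1–B2, B2–B3, B3–B4, B4–B5, B5–B6, B6–B7
Every bag has size at most 3, so the width is 3 − 1 = 2 and tw(G) ≤ 2. For the lower bound, G contains the cycle 7–4–1–5–8–2–9–6–3–7, so G is not a forest; only forests have treewidth ≤ 1, hence tw(G) ≥ 2. The upper and lower bounds meet at 2, so that is the treewidth.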